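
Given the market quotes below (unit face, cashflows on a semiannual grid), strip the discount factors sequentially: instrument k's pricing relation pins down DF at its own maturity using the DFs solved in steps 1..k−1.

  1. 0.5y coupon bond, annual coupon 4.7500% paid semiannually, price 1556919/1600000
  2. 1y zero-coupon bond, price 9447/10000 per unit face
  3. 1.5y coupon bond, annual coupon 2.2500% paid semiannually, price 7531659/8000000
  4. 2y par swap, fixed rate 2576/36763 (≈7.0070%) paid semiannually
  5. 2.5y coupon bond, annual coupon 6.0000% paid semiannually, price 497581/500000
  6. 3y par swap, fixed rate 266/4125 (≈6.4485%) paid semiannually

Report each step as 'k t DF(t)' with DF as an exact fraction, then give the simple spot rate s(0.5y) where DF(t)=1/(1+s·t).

step 1 [0.5y] bond c/2=19/800: DF=(1556919/1600000 − 19/800·(0))/(1+19/800) = 1901/2000 ≈ 0.950500
step 2 [1y] zero: DF = P = 9447/10000 ≈ 0.944700
step 3 [1.5y] bond c/2=9/800: DF=(7531659/8000000 − 9/800·(0.950500+0.944700))/(1+9/800) = 9099/10000 ≈ 0.909900
step 4 [2y] swap r/2=1288/36763: DF=(1 − 1288/36763·(0.950500+0.944700+0.909900))/(1+1288/36763) = 1089/1250 ≈ 0.871200
step 5 [2.5y] bond c/2=3/100: DF=(497581/500000 − 3/100·(0.950500+0.944700+0.909900+0.871200))/(1+3/100) = 8591/10000 ≈ 0.859100
step 6 [3y] swap r/2=133/4125: DF=(1 − 133/4125·(0.950500+0.944700+0.909900+0.871200+0.859100))/(1+133/4125) = 8271/10000 ≈ 0.827100

1 1/2 1901/2000
2 1 9447/10000
3 3/2 9099/10000
4 2 1089/1250
5 5/2 8591/10000
6 3 8271/10000
s(0.5y) = (1/(1901/2000) − 1)/(1/2) = 198/1901 ≈ 10.4156%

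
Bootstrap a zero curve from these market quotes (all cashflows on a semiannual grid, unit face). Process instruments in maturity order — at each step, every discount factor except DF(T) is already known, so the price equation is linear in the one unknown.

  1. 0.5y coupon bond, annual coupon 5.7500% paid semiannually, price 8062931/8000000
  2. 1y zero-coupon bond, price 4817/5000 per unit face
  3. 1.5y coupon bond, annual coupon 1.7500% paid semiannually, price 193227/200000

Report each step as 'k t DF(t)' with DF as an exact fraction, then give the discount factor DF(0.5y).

step 1 [0.5y] bond c/2=23/800: DF=(8062931/8000000 − 23/800·(0))/(1+23/800) = 9797/10000 ≈ 0.979700
step 2 [1y] zero: DF = P = 4817/5000 ≈ 0.963400
step 3 [1.5y] bond c/2=7/800: DF=(193227/200000 − 7/800·(0.979700+0.963400))/(1+7/800) = 9409/10000 ≈ 0.940900

1 1/2 9797/10000
2 1 4817/5000
3 3/2 9409/10000
DF(0.5y) = 9797/10000 ≈ 0.979700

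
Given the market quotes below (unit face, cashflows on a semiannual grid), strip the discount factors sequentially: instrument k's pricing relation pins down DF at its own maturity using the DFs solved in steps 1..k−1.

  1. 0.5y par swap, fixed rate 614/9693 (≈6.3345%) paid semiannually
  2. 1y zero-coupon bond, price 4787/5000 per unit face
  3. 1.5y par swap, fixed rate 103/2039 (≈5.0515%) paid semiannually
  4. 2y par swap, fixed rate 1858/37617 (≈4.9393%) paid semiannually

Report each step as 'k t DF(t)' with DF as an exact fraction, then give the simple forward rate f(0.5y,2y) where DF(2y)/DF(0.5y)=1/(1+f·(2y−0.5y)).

1 1/2 9693/10000
2 1 4787/5000
3 3/2 9279/10000
4 2 9071/10000
f(0.5y,2y) = ((9693/10000)/(9071/10000) − 1)/(3/2) = 1244/27213 ≈ 4.5713%

step 1 [0.5y] swap r/2=307/9693: DF=(1 − 307/9693·(0))/(1+307/9693) = 9693/10000 ≈ 0.969300
step 2 [1y] zero: DF = P = 4787/5000 ≈ 0.957400
step 3 [1.5y] swap r/2=103/4078: DF=(1 − 103/4078·(0.969300+0.957400))/(1+103/4078) = 9279/10000 ≈ 0.927900
step 4 [2y] swap r/2=929/37617: DF=(1 − 929/37617·(0.969300+0.957400+0.927900))/(1+929/37617) = 9071/10000 ≈ 0.907100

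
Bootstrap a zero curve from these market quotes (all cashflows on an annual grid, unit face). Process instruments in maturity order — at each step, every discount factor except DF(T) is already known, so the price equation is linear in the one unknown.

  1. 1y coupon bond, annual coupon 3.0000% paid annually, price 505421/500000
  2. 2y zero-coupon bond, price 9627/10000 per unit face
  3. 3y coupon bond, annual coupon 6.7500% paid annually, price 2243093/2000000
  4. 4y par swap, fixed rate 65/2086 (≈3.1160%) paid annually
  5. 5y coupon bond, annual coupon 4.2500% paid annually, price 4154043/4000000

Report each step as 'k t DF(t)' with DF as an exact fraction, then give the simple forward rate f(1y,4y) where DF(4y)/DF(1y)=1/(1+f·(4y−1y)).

1 1 4907/5000
2 2 9627/10000
3 3 9277/10000
4 4 883/1000
5 5 8431/10000
f(1y,4y) = ((4907/5000)/(883/1000) − 1)/(3) = 164/4415 ≈ 3.7146%

step 1 [1y] bond c/1=3/100: DF=(505421/500000 − 3/100·(0))/(1+3/100) = 4907/5000 ≈ 0.981400
step 2 [2y] zero: DF = P = 9627/10000 ≈ 0.962700
step 3 [3y] bond c/1=27/400: DF=(2243093/2000000 − 27/400·(0.981400+0.962700))/(1+27/400) = 9277/10000 ≈ 0.927700
step 4 [4y] swap r/1=65/2086: DF=(1 − 65/2086·(0.981400+0.962700+0.927700))/(1+65/2086) = 883/1000 ≈ 0.883000
step 5 [5y] bond c/1=17/400: DF=(4154043/4000000 − 17/400·(0.981400+0.962700+0.927700+0.883000))/(1+17/400) = 8431/10000 ≈ 0.843100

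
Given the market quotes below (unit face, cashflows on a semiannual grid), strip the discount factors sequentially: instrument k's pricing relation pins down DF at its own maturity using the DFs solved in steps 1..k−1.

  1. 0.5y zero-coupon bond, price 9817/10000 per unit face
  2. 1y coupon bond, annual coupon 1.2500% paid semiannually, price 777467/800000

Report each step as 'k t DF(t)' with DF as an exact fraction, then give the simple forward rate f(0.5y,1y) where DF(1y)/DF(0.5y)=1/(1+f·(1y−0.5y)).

step 1 [0.5y] zero: DF = P = 9817/10000 ≈ 0.981700
step 2 [1y] bond c/2=1/160: DF=(777467/800000 − 1/160·(0.981700))/(1+1/160) = 9597/10000 ≈ 0.959700

1 1/2 9817/10000
2 1 9597/10000
f(0.5y,1y) = ((9817/10000)/(9597/10000) − 1)/(1/2) = 440/9597 ≈ 4.5848%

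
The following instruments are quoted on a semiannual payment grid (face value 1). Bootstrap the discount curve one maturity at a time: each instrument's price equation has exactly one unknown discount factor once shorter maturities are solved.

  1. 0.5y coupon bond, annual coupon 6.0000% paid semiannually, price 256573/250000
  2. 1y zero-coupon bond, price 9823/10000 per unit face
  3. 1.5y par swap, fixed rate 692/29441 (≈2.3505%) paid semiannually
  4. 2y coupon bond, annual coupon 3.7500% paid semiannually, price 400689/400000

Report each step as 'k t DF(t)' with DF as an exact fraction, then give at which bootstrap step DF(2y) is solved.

1 1/2 2491/2500
2 1 9823/10000
3 3/2 4827/5000
4 2 9291/10000
DF(2y) is solved at step 4

step 1 [0.5y] bond c/2=3/100: DF=(256573/250000 − 3/100·(0))/(1+3/100) = 2491/2500 ≈ 0.996400
step 2 [1y] zero: DF = P = 9823/10000 ≈ 0.982300
step 3 [1.5y] swap r/2=346/29441: DF=(1 − 346/29441·(0.996400+0.982300))/(1+346/29441) = 4827/5000 ≈ 0.965400
step 4 [2y] bond c/2=3/160: DF=(400689/400000 − 3/160·(0.996400+0.982300+0.965400))/(1+3/160) = 9291/10000 ≈ 0.929100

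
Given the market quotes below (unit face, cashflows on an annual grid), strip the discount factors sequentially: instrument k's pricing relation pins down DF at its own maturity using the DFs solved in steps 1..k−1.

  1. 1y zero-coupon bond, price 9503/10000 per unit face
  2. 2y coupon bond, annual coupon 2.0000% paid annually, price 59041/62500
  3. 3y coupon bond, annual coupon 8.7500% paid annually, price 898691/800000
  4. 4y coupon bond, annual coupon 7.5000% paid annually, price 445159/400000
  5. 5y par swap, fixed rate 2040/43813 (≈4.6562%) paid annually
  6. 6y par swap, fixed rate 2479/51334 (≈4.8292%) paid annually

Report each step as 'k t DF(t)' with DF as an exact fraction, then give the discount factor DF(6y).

1 1 9503/10000
2 2 363/400
3 3 1767/2000
4 4 211/250
5 5 199/250
6 6 7521/10000
DF(6y) = 7521/10000 ≈ 0.752100

step 1 [1y] zero: DF = P = 9503/10000 ≈ 0.950300
step 2 [2y] bond c/1=1/50: DF=(59041/62500 − 1/50·(0.950300))/(1+1/50) = 363/400 ≈ 0.907500
step 3 [3y] bond c/1=7/80: DF=(898691/800000 − 7/80·(0.950300+0.907500))/(1+7/80) = 1767/2000 ≈ 0.883500
step 4 [4y] bond c/1=3/40: DF=(445159/400000 − 3/40·(0.950300+0.907500+0.883500))/(1+3/40) = 211/250 ≈ 0.844000
step 5 [5y] swap r/1=2040/43813: DF=(1 − 2040/43813·(0.950300+0.907500+0.883500+0.844000))/(1+2040/43813) = 199/250 ≈ 0.796000
step 6 [6y] swap r/1=2479/51334: DF=(1 − 2479/51334·(0.950300+0.907500+0.883500+0.844000+0.796000))/(1+2479/51334) = 7521/10000 ≈ 0.752100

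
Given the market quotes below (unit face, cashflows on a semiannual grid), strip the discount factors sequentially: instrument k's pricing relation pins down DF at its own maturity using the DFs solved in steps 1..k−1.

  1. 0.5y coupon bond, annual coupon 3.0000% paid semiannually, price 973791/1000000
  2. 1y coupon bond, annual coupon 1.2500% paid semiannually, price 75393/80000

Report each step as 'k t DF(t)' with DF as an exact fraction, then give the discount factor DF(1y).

step 1 [0.5y] bond c/2=3/200: DF=(973791/1000000 − 3/200·(0))/(1+3/200) = 4797/5000 ≈ 0.959400
step 2 [1y] bond c/2=1/160: DF=(75393/80000 − 1/160·(0.959400))/(1+1/160) = 4653/5000 ≈ 0.930600

1 1/2 4797/5000
2 1 4653/5000
DF(1y) = 4653/5000 ≈ 0.930600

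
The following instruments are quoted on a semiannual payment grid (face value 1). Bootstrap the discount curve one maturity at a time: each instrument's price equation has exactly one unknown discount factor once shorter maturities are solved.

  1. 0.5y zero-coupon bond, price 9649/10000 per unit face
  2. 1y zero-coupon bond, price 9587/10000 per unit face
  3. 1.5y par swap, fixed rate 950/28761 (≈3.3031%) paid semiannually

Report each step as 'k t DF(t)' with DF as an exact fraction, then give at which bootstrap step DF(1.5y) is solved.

1 1/2 9649/10000
2 1 9587/10000
3 3/2 381/400
DF(1.5y) is solved at step 3

step 1 [0.5y] zero: DF = P = 9649/10000 ≈ 0.964900
step 2 [1y] zero: DF = P = 9587/10000 ≈ 0.958700
step 3 [1.5y] swap r/2=475/28761: DF=(1 − 475/28761·(0.964900+0.958700))/(1+475/28761) = 381/400 ≈ 0.952500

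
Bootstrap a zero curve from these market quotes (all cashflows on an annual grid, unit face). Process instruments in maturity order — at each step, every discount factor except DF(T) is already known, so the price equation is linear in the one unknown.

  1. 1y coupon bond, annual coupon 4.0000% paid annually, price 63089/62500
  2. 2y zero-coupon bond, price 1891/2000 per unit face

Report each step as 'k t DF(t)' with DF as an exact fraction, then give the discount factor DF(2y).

step 1 [1y] bond c/1=1/25: DF=(63089/62500 − 1/25·(0))/(1+1/25) = 4853/5000 ≈ 0.970600
step 2 [2y] zero: DF = P = 1891/2000 ≈ 0.945500

1 1 4853/5000
2 2 1891/2000
DF(2y) = 1891/2000 ≈ 0.945500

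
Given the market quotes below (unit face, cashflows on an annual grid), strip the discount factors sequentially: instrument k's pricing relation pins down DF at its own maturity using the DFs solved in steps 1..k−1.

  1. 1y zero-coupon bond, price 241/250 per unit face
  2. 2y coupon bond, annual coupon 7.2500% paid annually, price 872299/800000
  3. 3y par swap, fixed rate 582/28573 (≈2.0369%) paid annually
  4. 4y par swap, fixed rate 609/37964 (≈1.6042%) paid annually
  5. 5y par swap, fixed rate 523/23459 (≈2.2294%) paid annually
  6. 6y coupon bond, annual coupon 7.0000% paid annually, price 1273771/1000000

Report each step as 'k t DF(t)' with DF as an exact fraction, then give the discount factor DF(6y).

step 1 [1y] zero: DF = P = 241/250 ≈ 0.964000
step 2 [2y] bond c/1=29/400: DF=(872299/800000 − 29/400·(0.964000))/(1+29/400) = 1903/2000 ≈ 0.951500
step 3 [3y] swap r/1=582/28573: DF=(1 − 582/28573·(0.964000+0.951500))/(1+582/28573) = 4709/5000 ≈ 0.941800
step 4 [4y] swap r/1=609/37964: DF=(1 − 609/37964·(0.964000+0.951500+0.941800))/(1+609/37964) = 9391/10000 ≈ 0.939100
step 5 [5y] swap r/1=523/23459: DF=(1 − 523/23459·(0.964000+0.951500+0.941800+0.939100))/(1+523/23459) = 4477/5000 ≈ 0.895400
step 6 [6y] bond c/1=7/100: DF=(1273771/1000000 − 7/100·(0.964000+0.951500+0.941800+0.939100+0.895400))/(1+7/100) = 1767/2000 ≈ 0.883500

1 1 241/250
2 2 1903/2000
3 3 4709/5000
4 4 9391/10000
5 5 4477/5000
6 6 1767/2000
DF(6y) = 1767/2000 ≈ 0.883500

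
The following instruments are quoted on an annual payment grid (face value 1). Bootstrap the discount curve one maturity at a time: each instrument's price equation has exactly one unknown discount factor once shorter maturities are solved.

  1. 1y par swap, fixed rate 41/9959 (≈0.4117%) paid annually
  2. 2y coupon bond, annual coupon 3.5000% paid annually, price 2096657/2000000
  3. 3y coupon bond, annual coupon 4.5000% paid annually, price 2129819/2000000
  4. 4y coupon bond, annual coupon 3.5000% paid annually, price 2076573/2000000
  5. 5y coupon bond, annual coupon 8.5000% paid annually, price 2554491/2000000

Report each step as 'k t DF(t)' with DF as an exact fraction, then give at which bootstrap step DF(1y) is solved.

1 1 9959/10000
2 2 612/625
3 3 467/500
4 4 1131/1250
5 5 549/625
DF(1y) is solved at step 1

step 1 [1y] swap r/1=41/9959: DF=(1 − 41/9959·(0))/(1+41/9959) = 9959/10000 ≈ 0.995900
step 2 [2y] bond c/1=7/200: DF=(2096657/2000000 − 7/200·(0.995900))/(1+7/200) = 612/625 ≈ 0.979200
step 3 [3y] bond c/1=9/200: DF=(2129819/2000000 − 9/200·(0.995900+0.979200))/(1+9/200) = 467/500 ≈ 0.934000
step 4 [4y] bond c/1=7/200: DF=(2076573/2000000 − 7/200·(0.995900+0.979200+0.934000))/(1+7/200) = 1131/1250 ≈ 0.904800
step 5 [5y] bond c/1=17/200: DF=(2554491/2000000 − 17/200·(0.995900+0.979200+0.934000+0.904800))/(1+17/200) = 549/625 ≈ 0.878400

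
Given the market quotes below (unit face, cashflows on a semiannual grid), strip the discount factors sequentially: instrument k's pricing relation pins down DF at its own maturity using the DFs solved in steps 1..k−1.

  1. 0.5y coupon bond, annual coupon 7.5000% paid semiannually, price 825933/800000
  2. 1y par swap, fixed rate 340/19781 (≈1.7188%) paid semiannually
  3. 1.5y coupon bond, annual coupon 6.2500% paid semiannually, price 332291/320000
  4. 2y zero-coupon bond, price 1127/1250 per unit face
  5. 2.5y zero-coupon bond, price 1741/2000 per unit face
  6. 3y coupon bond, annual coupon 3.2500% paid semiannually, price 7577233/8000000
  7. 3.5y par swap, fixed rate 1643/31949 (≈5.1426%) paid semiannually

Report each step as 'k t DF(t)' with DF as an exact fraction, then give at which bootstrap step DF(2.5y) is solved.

step 1 [0.5y] bond c/2=3/80: DF=(825933/800000 − 3/80·(0))/(1+3/80) = 9951/10000 ≈ 0.995100
step 2 [1y] swap r/2=170/19781: DF=(1 − 170/19781·(0.995100))/(1+170/19781) = 983/1000 ≈ 0.983000
step 3 [1.5y] bond c/2=1/32: DF=(332291/320000 − 1/32·(0.995100+0.983000))/(1+1/32) = 947/1000 ≈ 0.947000
step 4 [2y] zero: DF = P = 1127/1250 ≈ 0.901600
step 5 [2.5y] zero: DF = P = 1741/2000 ≈ 0.870500
step 6 [3y] bond c/2=13/800: DF=(7577233/8000000 − 13/800·(0.995100+0.983000+0.947000+0.901600+0.870500))/(1+13/800) = 8569/10000 ≈ 0.856900
step 7 [3.5y] swap r/2=1643/63898: DF=(1 − 1643/63898·(0.995100+0.983000+0.947000+0.901600+0.870500+0.856900))/(1+1643/63898) = 8357/10000 ≈ 0.835700

1 1/2 9951/10000
2 1 983/1000
3 3/2 947/1000
4 2 1127/1250
5 5/2 1741/2000
6 3 8569/10000
7 7/2 8357/10000
DF(2.5y) is solved at step 5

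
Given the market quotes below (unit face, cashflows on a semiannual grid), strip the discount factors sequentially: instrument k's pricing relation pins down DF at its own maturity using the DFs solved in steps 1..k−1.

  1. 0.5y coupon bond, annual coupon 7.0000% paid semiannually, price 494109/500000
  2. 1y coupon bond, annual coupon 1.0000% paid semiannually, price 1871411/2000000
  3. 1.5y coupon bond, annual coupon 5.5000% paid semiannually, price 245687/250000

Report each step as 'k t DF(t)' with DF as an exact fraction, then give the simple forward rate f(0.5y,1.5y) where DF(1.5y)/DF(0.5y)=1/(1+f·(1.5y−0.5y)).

1 1/2 2387/2500
2 1 9263/10000
3 3/2 9061/10000
f(0.5y,1.5y) = ((2387/2500)/(9061/10000) − 1)/(1) = 487/9061 ≈ 5.3747%

step 1 [0.5y] bond c/2=7/200: DF=(494109/500000 − 7/200·(0))/(1+7/200) = 2387/2500 ≈ 0.954800
step 2 [1y] bond c/2=1/200: DF=(1871411/2000000 − 1/200·(0.954800))/(1+1/200) = 9263/10000 ≈ 0.926300
step 3 [1.5y] bond c/2=11/400: DF=(245687/250000 − 11/400·(0.954800+0.926300))/(1+11/400) = 9061/10000 ≈ 0.906100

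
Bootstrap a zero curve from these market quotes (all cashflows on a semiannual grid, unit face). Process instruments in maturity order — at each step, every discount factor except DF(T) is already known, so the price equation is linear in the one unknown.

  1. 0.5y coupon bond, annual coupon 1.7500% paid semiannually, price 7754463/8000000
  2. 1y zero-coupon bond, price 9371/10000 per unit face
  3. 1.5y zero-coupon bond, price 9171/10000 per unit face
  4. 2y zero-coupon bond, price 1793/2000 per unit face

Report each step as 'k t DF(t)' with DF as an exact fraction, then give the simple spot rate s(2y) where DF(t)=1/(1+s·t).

1 1/2 9609/10000
2 1 9371/10000
3 3/2 9171/10000
4 2 1793/2000
s(2y) = (1/(1793/2000) − 1)/(2) = 207/3586 ≈ 5.7724%

step 1 [0.5y] bond c/2=7/800: DF=(7754463/8000000 − 7/800·(0))/(1+7/800) = 9609/10000 ≈ 0.960900
step 2 [1y] zero: DF = P = 9371/10000 ≈ 0.937100
step 3 [1.5y] zero: DF = P = 9171/10000 ≈ 0.917100
step 4 [2y] zero: DF = P = 1793/2000 ≈ 0.896500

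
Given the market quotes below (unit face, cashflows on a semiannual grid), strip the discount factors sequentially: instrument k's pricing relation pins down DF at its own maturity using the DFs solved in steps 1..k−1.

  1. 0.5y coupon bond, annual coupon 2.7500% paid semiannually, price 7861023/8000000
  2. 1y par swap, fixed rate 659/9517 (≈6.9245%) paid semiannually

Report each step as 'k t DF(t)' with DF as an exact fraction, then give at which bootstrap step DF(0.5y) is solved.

1 1/2 9693/10000
2 1 9341/10000
DF(0.5y) is solved at step 1

step 1 [0.5y] bond c/2=11/800: DF=(7861023/8000000 − 11/800·(0))/(1+11/800) = 9693/10000 ≈ 0.969300
step 2 [1y] swap r/2=659/19034: DF=(1 − 659/19034·(0.969300))/(1+659/19034) = 9341/10000 ≈ 0.934100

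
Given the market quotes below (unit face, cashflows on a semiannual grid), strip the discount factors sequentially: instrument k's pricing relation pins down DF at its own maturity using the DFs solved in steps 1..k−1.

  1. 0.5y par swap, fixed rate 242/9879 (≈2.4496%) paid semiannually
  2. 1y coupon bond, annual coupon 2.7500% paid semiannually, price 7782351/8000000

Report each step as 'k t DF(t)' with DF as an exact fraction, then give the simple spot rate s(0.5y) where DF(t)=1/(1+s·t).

step 1 [0.5y] swap r/2=121/9879: DF=(1 − 121/9879·(0))/(1+121/9879) = 9879/10000 ≈ 0.987900
step 2 [1y] bond c/2=11/800: DF=(7782351/8000000 − 11/800·(0.987900))/(1+11/800) = 4731/5000 ≈ 0.946200

1 1/2 9879/10000
2 1 4731/5000
s(0.5y) = (1/(9879/10000) − 1)/(1/2) = 242/9879 ≈ 2.4496%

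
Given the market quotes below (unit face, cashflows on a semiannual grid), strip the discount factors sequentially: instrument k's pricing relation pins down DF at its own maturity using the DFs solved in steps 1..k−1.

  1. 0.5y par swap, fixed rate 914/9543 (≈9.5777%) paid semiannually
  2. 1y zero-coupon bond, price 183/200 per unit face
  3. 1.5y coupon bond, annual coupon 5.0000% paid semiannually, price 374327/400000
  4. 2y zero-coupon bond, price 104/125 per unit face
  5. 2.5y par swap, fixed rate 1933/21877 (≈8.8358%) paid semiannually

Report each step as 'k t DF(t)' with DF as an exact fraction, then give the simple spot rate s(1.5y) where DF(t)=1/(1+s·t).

step 1 [0.5y] swap r/2=457/9543: DF=(1 − 457/9543·(0))/(1+457/9543) = 9543/10000 ≈ 0.954300
step 2 [1y] zero: DF = P = 183/200 ≈ 0.915000
step 3 [1.5y] bond c/2=1/40: DF=(374327/400000 − 1/40·(0.954300+0.915000))/(1+1/40) = 4337/5000 ≈ 0.867400
step 4 [2y] zero: DF = P = 104/125 ≈ 0.832000
step 5 [2.5y] swap r/2=1933/43754: DF=(1 − 1933/43754·(0.954300+0.915000+0.867400+0.832000))/(1+1933/43754) = 8067/10000 ≈ 0.806700

1 1/2 9543/10000
2 1 183/200
3 3/2 4337/5000
4 2 104/125
5 5/2 8067/10000
s(1.5y) = (1/(4337/5000) − 1)/(3/2) = 442/4337 ≈ 10.1914%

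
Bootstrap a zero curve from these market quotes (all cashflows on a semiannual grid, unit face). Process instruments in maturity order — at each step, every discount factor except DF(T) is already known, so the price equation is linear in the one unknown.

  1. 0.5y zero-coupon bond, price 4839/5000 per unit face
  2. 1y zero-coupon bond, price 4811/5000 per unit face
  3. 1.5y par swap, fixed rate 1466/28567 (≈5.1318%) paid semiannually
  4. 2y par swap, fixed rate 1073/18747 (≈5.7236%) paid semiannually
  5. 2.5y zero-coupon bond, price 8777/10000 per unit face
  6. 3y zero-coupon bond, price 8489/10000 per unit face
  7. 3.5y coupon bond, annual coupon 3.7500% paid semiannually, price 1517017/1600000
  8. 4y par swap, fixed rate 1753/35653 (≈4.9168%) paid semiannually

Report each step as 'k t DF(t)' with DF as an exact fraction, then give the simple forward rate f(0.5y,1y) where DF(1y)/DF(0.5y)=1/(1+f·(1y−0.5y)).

1 1/2 4839/5000
2 1 4811/5000
3 3/2 9267/10000
4 2 8927/10000
5 5/2 8777/10000
6 3 8489/10000
7 7/2 8299/10000
8 4 8247/10000
f(0.5y,1y) = ((4839/5000)/(4811/5000) − 1)/(1/2) = 56/4811 ≈ 1.1640%

step 1 [0.5y] zero: DF = P = 4839/5000 ≈ 0.967800
step 2 [1y] zero: DF = P = 4811/5000 ≈ 0.962200
step 3 [1.5y] swap r/2=733/28567: DF=(1 − 733/28567·(0.967800+0.962200))/(1+733/28567) = 9267/10000 ≈ 0.926700
step 4 [2y] swap r/2=1073/37494: DF=(1 − 1073/37494·(0.967800+0.962200+0.926700))/(1+1073/37494) = 8927/10000 ≈ 0.892700
step 5 [2.5y] zero: DF = P = 8777/10000 ≈ 0.877700
step 6 [3y] zero: DF = P = 8489/10000 ≈ 0.848900
step 7 [3.5y] bond c/2=3/160: DF=(1517017/1600000 − 3/160·(0.967800+0.962200+0.926700+0.892700+0.877700+0.848900))/(1+3/160) = 8299/10000 ≈ 0.829900
step 8 [4y] swap r/2=1753/71306: DF=(1 − 1753/71306·(0.967800+0.962200+0.926700+0.892700+0.877700+0.848900+0.829900))/(1+1753/71306) = 8247/10000 ≈ 0.824700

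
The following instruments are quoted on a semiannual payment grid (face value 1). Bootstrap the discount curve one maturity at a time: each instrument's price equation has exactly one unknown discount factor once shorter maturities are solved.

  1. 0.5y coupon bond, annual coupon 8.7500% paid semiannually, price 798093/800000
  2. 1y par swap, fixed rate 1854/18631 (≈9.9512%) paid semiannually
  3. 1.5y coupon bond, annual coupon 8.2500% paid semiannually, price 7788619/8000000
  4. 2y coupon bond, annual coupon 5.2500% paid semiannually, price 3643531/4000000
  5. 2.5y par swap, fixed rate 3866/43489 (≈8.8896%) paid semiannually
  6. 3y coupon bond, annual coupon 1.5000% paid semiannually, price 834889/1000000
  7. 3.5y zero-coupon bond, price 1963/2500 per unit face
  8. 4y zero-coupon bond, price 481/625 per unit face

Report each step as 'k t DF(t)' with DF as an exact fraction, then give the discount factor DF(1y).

step 1 [0.5y] bond c/2=7/160: DF=(798093/800000 − 7/160·(0))/(1+7/160) = 4779/5000 ≈ 0.955800
step 2 [1y] swap r/2=927/18631: DF=(1 − 927/18631·(0.955800))/(1+927/18631) = 9073/10000 ≈ 0.907300
step 3 [1.5y] bond c/2=33/800: DF=(7788619/8000000 − 33/800·(0.955800+0.907300))/(1+33/800) = 2153/2500 ≈ 0.861200
step 4 [2y] bond c/2=21/800: DF=(3643531/4000000 − 21/800·(0.955800+0.907300+0.861200))/(1+21/800) = 8179/10000 ≈ 0.817900
step 5 [2.5y] swap r/2=1933/43489: DF=(1 − 1933/43489·(0.955800+0.907300+0.861200+0.817900))/(1+1933/43489) = 8067/10000 ≈ 0.806700
step 6 [3y] bond c/2=3/400: DF=(834889/1000000 − 3/400·(0.955800+0.907300+0.861200+0.817900+0.806700))/(1+3/400) = 7963/10000 ≈ 0.796300
step 7 [3.5y] zero: DF = P = 1963/2500 ≈ 0.785200
step 8 [4y] zero: DF = P = 481/625 ≈ 0.769600

1 1/2 4779/5000
2 1 9073/10000
3 3/2 2153/2500
4 2 8179/10000
5 5/2 8067/10000
6 3 7963/10000
7 7/2 1963/2500
8 4 481/625
DF(1y) = 9073/10000 ≈ 0.907300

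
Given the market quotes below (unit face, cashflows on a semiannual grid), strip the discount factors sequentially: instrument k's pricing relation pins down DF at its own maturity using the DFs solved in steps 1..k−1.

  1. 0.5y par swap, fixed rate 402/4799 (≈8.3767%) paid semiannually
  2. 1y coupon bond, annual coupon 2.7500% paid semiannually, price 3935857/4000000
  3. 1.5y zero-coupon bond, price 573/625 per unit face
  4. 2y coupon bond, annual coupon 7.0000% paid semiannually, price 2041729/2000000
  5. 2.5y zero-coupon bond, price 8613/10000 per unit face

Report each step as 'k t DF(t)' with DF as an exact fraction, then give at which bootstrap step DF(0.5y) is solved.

step 1 [0.5y] swap r/2=201/4799: DF=(1 − 201/4799·(0))/(1+201/4799) = 4799/5000 ≈ 0.959800
step 2 [1y] bond c/2=11/800: DF=(3935857/4000000 − 11/800·(0.959800))/(1+11/800) = 1197/1250 ≈ 0.957600
step 3 [1.5y] zero: DF = P = 573/625 ≈ 0.916800
step 4 [2y] bond c/2=7/200: DF=(2041729/2000000 − 7/200·(0.959800+0.957600+0.916800))/(1+7/200) = 1781/2000 ≈ 0.890500
step 5 [2.5y] zero: DF = P = 8613/10000 ≈ 0.861300

1 1/2 4799/5000
2 1 1197/1250
3 3/2 573/625
4 2 1781/2000
5 5/2 8613/10000
DF(0.5y) is solved at step 1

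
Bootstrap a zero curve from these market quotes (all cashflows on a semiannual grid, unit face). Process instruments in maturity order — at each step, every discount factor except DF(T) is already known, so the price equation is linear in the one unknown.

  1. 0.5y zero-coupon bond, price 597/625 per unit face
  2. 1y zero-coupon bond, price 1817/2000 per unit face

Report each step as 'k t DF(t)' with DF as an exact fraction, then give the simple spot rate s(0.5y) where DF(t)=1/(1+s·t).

1 1/2 597/625
2 1 1817/2000
s(0.5y) = (1/(597/625) − 1)/(1/2) = 56/597 ≈ 9.3802%

step 1 [0.5y] zero: DF = P = 597/625 ≈ 0.955200
step 2 [1y] zero: DF = P = 1817/2000 ≈ 0.908500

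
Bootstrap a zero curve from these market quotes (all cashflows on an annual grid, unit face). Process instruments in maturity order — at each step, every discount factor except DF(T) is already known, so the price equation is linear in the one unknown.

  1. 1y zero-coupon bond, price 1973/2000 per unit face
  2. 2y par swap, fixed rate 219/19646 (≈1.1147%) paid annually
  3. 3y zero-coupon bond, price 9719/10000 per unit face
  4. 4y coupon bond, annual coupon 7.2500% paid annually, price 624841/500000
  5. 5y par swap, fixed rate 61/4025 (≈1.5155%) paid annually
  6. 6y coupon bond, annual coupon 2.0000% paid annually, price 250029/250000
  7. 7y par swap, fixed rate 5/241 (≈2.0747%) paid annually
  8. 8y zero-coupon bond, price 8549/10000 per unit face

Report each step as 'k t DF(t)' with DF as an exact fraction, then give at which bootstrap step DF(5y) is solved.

step 1 [1y] zero: DF = P = 1973/2000 ≈ 0.986500
step 2 [2y] swap r/1=219/19646: DF=(1 − 219/19646·(0.986500))/(1+219/19646) = 9781/10000 ≈ 0.978100
step 3 [3y] zero: DF = P = 9719/10000 ≈ 0.971900
step 4 [4y] bond c/1=29/400: DF=(624841/500000 − 29/400·(0.986500+0.978100+0.971900))/(1+29/400) = 9667/10000 ≈ 0.966700
step 5 [5y] swap r/1=61/4025: DF=(1 − 61/4025·(0.986500+0.978100+0.971900+0.966700))/(1+61/4025) = 2317/2500 ≈ 0.926800
step 6 [6y] bond c/1=1/50: DF=(250029/250000 − 1/50·(0.986500+0.978100+0.971900+0.966700+0.926800))/(1+1/50) = 4429/5000 ≈ 0.885800
step 7 [7y] swap r/1=5/241: DF=(1 − 5/241·(0.986500+0.978100+0.971900+0.966700+0.926800+0.885800))/(1+5/241) = 1727/2000 ≈ 0.863500
step 8 [8y] zero: DF = P = 8549/10000 ≈ 0.854900

1 1 1973/2000
2 2 9781/10000
3 3 9719/10000
4 4 9667/10000
5 5 2317/2500
6 6 4429/5000
7 7 1727/2000
8 8 8549/10000
DF(5y) is solved at step 5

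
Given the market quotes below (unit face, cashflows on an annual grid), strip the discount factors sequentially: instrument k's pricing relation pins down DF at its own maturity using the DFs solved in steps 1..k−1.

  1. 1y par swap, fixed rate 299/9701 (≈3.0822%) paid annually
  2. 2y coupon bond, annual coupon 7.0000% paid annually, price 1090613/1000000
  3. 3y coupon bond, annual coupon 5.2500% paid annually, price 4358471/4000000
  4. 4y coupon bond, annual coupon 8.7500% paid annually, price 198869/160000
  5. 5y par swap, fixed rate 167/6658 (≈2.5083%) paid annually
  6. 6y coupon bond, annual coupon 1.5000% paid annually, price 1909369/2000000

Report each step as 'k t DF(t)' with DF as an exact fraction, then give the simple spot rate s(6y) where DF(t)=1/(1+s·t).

step 1 [1y] swap r/1=299/9701: DF=(1 − 299/9701·(0))/(1+299/9701) = 9701/10000 ≈ 0.970100
step 2 [2y] bond c/1=7/100: DF=(1090613/1000000 − 7/100·(0.970100))/(1+7/100) = 4779/5000 ≈ 0.955800
step 3 [3y] bond c/1=21/400: DF=(4358471/4000000 − 21/400·(0.970100+0.955800))/(1+21/400) = 587/625 ≈ 0.939200
step 4 [4y] bond c/1=7/80: DF=(198869/160000 − 7/80·(0.970100+0.955800+0.939200))/(1+7/80) = 2281/2500 ≈ 0.912400
step 5 [5y] swap r/1=167/6658: DF=(1 − 167/6658·(0.970100+0.955800+0.939200+0.912400))/(1+167/6658) = 8831/10000 ≈ 0.883100
step 6 [6y] bond c/1=3/200: DF=(1909369/2000000 − 3/200·(0.970100+0.955800+0.939200+0.912400+0.883100))/(1+3/200) = 8717/10000 ≈ 0.871700

1 1 9701/10000
2 2 4779/5000
3 3 587/625
4 4 2281/2500
5 5 8831/10000
6 6 8717/10000
s(6y) = (1/(8717/10000) − 1)/(6) = 1283/52302 ≈ 2.4531%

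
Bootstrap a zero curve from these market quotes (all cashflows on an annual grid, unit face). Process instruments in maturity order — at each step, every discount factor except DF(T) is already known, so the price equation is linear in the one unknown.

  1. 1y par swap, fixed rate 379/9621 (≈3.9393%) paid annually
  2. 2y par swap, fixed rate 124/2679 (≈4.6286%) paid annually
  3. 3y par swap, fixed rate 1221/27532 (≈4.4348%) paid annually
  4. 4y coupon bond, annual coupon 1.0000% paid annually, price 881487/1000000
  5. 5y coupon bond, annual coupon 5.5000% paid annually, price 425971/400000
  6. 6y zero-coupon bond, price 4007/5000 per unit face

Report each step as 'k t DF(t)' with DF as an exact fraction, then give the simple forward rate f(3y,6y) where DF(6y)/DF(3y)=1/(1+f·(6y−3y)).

step 1 [1y] swap r/1=379/9621: DF=(1 − 379/9621·(0))/(1+379/9621) = 9621/10000 ≈ 0.962100
step 2 [2y] swap r/1=124/2679: DF=(1 − 124/2679·(0.962100))/(1+124/2679) = 2283/2500 ≈ 0.913200
step 3 [3y] swap r/1=1221/27532: DF=(1 − 1221/27532·(0.962100+0.913200))/(1+1221/27532) = 8779/10000 ≈ 0.877900
step 4 [4y] bond c/1=1/100: DF=(881487/1000000 − 1/100·(0.962100+0.913200+0.877900))/(1+1/100) = 1691/2000 ≈ 0.845500
step 5 [5y] bond c/1=11/200: DF=(425971/400000 − 11/200·(0.962100+0.913200+0.877900+0.845500))/(1+11/200) = 4109/5000 ≈ 0.821800
step 6 [6y] zero: DF = P = 4007/5000 ≈ 0.801400

1 1 9621/10000
2 2 2283/2500
3 3 8779/10000
4 4 1691/2000
5 5 4109/5000
6 6 4007/5000
f(3y,6y) = ((8779/10000)/(4007/5000) − 1)/(3) = 255/8014 ≈ 3.1819%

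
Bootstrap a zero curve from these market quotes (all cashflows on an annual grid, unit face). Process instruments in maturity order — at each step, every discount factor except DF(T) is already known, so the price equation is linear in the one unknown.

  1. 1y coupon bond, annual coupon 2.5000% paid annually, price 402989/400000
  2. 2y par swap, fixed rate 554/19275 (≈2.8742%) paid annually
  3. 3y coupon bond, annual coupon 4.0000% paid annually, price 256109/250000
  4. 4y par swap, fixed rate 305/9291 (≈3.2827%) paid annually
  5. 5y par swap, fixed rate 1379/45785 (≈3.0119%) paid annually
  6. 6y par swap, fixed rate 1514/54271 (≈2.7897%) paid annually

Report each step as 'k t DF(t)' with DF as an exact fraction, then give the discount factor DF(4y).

1 1 9829/10000
2 2 4723/5000
3 3 9109/10000
4 4 439/500
5 5 8621/10000
6 6 4243/5000
DF(4y) = 439/500 ≈ 0.878000

step 1 [1y] bond c/1=1/40: DF=(402989/400000 − 1/40·(0))/(1+1/40) = 9829/10000 ≈ 0.982900
step 2 [2y] swap r/1=554/19275: DF=(1 − 554/19275·(0.982900))/(1+554/19275) = 4723/5000 ≈ 0.944600
step 3 [3y] bond c/1=1/25: DF=(256109/250000 − 1/25·(0.982900+0.944600))/(1+1/25) = 9109/10000 ≈ 0.910900
step 4 [4y] swap r/1=305/9291: DF=(1 − 305/9291·(0.982900+0.944600+0.910900))/(1+305/9291) = 439/500 ≈ 0.878000
step 5 [5y] swap r/1=1379/45785: DF=(1 − 1379/45785·(0.982900+0.944600+0.910900+0.878000))/(1+1379/45785) = 8621/10000 ≈ 0.862100
step 6 [6y] swap r/1=1514/54271: DF=(1 − 1514/54271·(0.982900+0.944600+0.910900+0.878000+0.862100))/(1+1514/54271) = 4243/5000 ≈ 0.848600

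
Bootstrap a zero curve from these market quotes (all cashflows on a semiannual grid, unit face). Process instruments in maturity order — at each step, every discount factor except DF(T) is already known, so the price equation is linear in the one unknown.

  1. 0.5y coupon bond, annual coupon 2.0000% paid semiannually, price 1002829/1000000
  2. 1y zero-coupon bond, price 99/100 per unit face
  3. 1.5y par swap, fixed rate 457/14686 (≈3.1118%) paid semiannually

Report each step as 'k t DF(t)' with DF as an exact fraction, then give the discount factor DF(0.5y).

step 1 [0.5y] bond c/2=1/100: DF=(1002829/1000000 − 1/100·(0))/(1+1/100) = 9929/10000 ≈ 0.992900
step 2 [1y] zero: DF = P = 99/100 ≈ 0.990000
step 3 [1.5y] swap r/2=457/29372: DF=(1 − 457/29372·(0.992900+0.990000))/(1+457/29372) = 9543/10000 ≈ 0.954300

1 1/2 9929/10000
2 1 99/100
3 3/2 9543/10000
DF(0.5y) = 9929/10000 ≈ 0.992900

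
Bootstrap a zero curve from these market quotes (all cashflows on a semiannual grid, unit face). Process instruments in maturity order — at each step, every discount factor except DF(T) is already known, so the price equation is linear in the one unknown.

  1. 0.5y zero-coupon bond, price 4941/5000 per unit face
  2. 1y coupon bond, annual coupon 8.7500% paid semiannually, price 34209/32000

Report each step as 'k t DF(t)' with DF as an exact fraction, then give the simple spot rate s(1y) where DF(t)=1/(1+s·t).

step 1 [0.5y] zero: DF = P = 4941/5000 ≈ 0.988200
step 2 [1y] bond c/2=7/160: DF=(34209/32000 − 7/160·(0.988200))/(1+7/160) = 2457/2500 ≈ 0.982800

1 1/2 4941/5000
2 1 2457/2500
s(1y) = (1/(2457/2500) − 1)/(1) = 43/2457 ≈ 1.7501%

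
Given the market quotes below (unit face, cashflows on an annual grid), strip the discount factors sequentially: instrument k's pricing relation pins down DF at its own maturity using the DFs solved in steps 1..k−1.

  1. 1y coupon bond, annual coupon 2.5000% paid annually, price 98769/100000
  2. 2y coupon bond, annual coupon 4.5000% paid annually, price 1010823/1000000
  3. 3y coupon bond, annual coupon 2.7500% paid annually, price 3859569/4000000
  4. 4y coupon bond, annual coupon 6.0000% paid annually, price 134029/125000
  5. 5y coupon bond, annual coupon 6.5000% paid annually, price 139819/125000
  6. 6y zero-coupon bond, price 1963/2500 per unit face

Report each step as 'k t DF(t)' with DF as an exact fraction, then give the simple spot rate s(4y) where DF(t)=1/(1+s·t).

1 1 2409/2500
2 2 4629/5000
3 3 1777/2000
4 4 8543/10000
5 5 4143/5000
6 6 1963/2500
s(4y) = (1/(8543/10000) − 1)/(4) = 1457/34172 ≈ 4.2637%

step 1 [1y] bond c/1=1/40: DF=(98769/100000 − 1/40·(0))/(1+1/40) = 2409/2500 ≈ 0.963600
step 2 [2y] bond c/1=9/200: DF=(1010823/1000000 − 9/200·(0.963600))/(1+9/200) = 4629/5000 ≈ 0.925800
step 3 [3y] bond c/1=11/400: DF=(3859569/4000000 − 11/400·(0.963600+0.925800))/(1+11/400) = 1777/2000 ≈ 0.888500
step 4 [4y] bond c/1=3/50: DF=(134029/125000 − 3/50·(0.963600+0.925800+0.888500))/(1+3/50) = 8543/10000 ≈ 0.854300
step 5 [5y] bond c/1=13/200: DF=(139819/125000 − 13/200·(0.963600+0.925800+0.888500+0.854300))/(1+13/200) = 4143/5000 ≈ 0.828600
step 6 [6y] zero: DF = P = 1963/2500 ≈ 0.785200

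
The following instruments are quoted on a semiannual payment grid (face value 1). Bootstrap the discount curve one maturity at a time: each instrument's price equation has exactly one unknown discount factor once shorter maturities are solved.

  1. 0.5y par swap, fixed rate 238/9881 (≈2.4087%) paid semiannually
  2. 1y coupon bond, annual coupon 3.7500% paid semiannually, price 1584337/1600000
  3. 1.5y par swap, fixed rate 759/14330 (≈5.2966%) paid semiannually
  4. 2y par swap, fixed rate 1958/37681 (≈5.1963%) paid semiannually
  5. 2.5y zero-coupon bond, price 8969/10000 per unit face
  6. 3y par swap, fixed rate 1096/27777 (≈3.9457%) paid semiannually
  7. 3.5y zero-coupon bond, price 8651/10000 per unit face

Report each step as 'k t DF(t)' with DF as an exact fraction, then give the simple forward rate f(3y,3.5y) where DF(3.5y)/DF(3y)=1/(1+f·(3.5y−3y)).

1 1/2 9881/10000
2 1 4769/5000
3 3/2 9241/10000
4 2 9021/10000
5 5/2 8969/10000
6 3 1113/1250
7 7/2 8651/10000
f(3y,3.5y) = ((1113/1250)/(8651/10000) − 1)/(1/2) = 506/8651 ≈ 5.8490%

step 1 [0.5y] swap r/2=119/9881: DF=(1 − 119/9881·(0))/(1+119/9881) = 9881/10000 ≈ 0.988100
step 2 [1y] bond c/2=3/160: DF=(1584337/1600000 − 3/160·(0.988100))/(1+3/160) = 4769/5000 ≈ 0.953800
step 3 [1.5y] swap r/2=759/28660: DF=(1 − 759/28660·(0.988100+0.953800))/(1+759/28660) = 9241/10000 ≈ 0.924100
step 4 [2y] swap r/2=979/37681: DF=(1 − 979/37681·(0.988100+0.953800+0.924100))/(1+979/37681) = 9021/10000 ≈ 0.902100
step 5 [2.5y] zero: DF = P = 8969/10000 ≈ 0.896900
step 6 [3y] swap r/2=548/27777: DF=(1 − 548/27777·(0.988100+0.953800+0.924100+0.902100+0.896900))/(1+548/27777) = 1113/1250 ≈ 0.890400
step 7 [3.5y] zero: DF = P = 8651/10000 ≈ 0.865100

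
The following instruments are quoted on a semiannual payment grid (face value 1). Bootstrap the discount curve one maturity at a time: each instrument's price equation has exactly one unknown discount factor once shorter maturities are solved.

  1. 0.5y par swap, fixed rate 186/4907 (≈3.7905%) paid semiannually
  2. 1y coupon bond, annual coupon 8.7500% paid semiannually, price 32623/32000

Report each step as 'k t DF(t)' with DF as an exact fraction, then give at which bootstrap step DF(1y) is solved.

step 1 [0.5y] swap r/2=93/4907: DF=(1 − 93/4907·(0))/(1+93/4907) = 4907/5000 ≈ 0.981400
step 2 [1y] bond c/2=7/160: DF=(32623/32000 − 7/160·(0.981400))/(1+7/160) = 2339/2500 ≈ 0.935600

1 1/2 4907/5000
2 1 2339/2500
DF(1y) is solved at step 2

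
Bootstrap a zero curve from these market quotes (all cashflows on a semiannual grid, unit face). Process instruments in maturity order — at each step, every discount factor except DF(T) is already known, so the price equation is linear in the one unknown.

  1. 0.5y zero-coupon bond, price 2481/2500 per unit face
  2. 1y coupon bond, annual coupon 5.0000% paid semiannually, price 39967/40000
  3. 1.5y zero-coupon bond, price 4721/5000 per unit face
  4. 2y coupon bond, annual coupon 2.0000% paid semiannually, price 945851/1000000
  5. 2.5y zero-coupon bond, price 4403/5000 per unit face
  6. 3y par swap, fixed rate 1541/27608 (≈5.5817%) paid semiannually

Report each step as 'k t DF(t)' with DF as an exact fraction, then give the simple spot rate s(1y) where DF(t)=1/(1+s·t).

step 1 [0.5y] zero: DF = P = 2481/2500 ≈ 0.992400
step 2 [1y] bond c/2=1/40: DF=(39967/40000 − 1/40·(0.992400))/(1+1/40) = 4753/5000 ≈ 0.950600
step 3 [1.5y] zero: DF = P = 4721/5000 ≈ 0.944200
step 4 [2y] bond c/2=1/100: DF=(945851/1000000 − 1/100·(0.992400+0.950600+0.944200))/(1+1/100) = 9079/10000 ≈ 0.907900
step 5 [2.5y] zero: DF = P = 4403/5000 ≈ 0.880600
step 6 [3y] swap r/2=1541/55216: DF=(1 − 1541/55216·(0.992400+0.950600+0.944200+0.907900+0.880600))/(1+1541/55216) = 8459/10000 ≈ 0.845900

1 1/2 2481/2500
2 1 4753/5000
3 3/2 4721/5000
4 2 9079/10000
5 5/2 4403/5000
6 3 8459/10000
s(1y) = (1/(4753/5000) − 1)/(1) = 247/4753 ≈ 5.1967%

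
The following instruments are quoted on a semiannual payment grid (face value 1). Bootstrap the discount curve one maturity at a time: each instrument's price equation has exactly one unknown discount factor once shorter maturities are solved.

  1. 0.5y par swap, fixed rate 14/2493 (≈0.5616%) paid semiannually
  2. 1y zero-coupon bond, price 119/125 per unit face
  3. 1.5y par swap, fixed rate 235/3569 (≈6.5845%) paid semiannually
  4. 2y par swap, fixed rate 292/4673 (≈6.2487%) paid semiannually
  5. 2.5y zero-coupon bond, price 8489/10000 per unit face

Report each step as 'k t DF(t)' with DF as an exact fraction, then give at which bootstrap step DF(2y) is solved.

1 1/2 2493/2500
2 1 119/125
3 3/2 453/500
4 2 552/625
5 5/2 8489/10000
DF(2y) is solved at step 4

step 1 [0.5y] swap r/2=7/2493: DF=(1 − 7/2493·(0))/(1+7/2493) = 2493/2500 ≈ 0.997200
step 2 [1y] zero: DF = P = 119/125 ≈ 0.952000
step 3 [1.5y] swap r/2=235/7138: DF=(1 − 235/7138·(0.997200+0.952000))/(1+235/7138) = 453/500 ≈ 0.906000
step 4 [2y] swap r/2=146/4673: DF=(1 − 146/4673·(0.997200+0.952000+0.906000))/(1+146/4673) = 552/625 ≈ 0.883200
step 5 [2.5y] zero: DF = P = 8489/10000 ≈ 0.848900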